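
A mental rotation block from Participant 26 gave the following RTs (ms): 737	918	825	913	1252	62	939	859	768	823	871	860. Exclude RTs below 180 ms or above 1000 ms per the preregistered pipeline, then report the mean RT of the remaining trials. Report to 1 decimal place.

Excluded: 62, 1252
Retained (n=10): Σ = 8513
Mean = 8513/10 = 851.3000

851.3 ms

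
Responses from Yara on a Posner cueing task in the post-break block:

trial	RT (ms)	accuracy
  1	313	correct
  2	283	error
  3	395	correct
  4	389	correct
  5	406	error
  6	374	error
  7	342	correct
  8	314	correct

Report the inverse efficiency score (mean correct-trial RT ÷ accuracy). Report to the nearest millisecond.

561 ms

Correct trials (n=5): 313, 395, 389, 342, 314
Mean correct RT = 1753/5 = 350.6000 ms
Proportion correct = 5/8
IES = 350.6000 / (5/8) = 560.960 ms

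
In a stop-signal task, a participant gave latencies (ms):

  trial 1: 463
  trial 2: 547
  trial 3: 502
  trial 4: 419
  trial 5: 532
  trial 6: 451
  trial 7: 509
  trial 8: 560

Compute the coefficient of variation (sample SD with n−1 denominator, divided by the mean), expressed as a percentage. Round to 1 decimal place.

10.0%

n = 8, Σ = 3983, M = 497.8750
Σ(x−M)² = 17212.875; s = √(17212.875/7) = 49.5881
CV = 49.5881 / 497.8750 = 0.09960 = 9.960%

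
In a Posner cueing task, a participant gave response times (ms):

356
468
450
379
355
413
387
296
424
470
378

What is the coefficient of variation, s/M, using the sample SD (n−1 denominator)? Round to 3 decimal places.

0.134

n = 11, Σ = 4376, M = 397.8182
Σ(x−M)² = 28587.636; s = √(28587.636/10) = 53.4674
CV = 53.4674 / 397.8182 = 0.13440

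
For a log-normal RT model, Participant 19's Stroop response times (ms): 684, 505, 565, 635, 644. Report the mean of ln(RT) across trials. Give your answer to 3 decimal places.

ln(RT): 6.5280, 6.2246, 6.3368, 6.4536, 6.4677
Σ ln(RT) = 32.0107
Mean = 32.0107/5 = 6.40213

6.402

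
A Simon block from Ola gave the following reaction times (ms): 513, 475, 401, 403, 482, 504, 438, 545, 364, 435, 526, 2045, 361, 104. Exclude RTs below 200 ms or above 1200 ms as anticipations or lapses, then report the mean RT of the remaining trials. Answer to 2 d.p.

Excluded: 104, 2045
Retained (n=12): Σ = 5447
Mean = 5447/12 = 453.9167

453.92 ms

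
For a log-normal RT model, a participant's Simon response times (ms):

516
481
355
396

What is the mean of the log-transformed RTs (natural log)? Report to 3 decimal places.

ln(RT): 6.2461, 6.1759, 5.8721, 5.9814
Σ ln(RT) = 24.2755
Mean = 24.2755/4 = 6.06888

6.069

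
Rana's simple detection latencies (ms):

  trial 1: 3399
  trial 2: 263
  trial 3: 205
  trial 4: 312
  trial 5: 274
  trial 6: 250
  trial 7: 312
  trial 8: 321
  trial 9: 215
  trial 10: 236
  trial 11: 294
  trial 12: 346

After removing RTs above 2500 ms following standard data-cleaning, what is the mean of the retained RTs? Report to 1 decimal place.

Excluded: 3399
Retained (n=11): Σ = 3028
Mean = 3028/11 = 275.2727

275.3 ms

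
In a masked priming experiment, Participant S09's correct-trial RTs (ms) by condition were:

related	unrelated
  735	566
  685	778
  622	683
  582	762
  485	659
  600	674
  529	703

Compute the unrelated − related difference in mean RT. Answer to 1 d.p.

83.9 ms

M(related) = 4238/7 = 605.429
M(unrelated) = 4825/7 = 689.286
Difference = 689.286 − 605.429 = 83.857 ms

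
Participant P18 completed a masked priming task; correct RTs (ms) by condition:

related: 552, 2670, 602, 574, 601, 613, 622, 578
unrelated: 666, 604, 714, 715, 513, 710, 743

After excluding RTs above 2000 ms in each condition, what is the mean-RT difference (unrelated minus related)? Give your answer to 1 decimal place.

related: exclude 2670
M(related) = 4142/7 = 591.714
M(unrelated) = 4665/7 = 666.429
Difference = 666.429 − 591.714 = 74.714 ms

74.7 ms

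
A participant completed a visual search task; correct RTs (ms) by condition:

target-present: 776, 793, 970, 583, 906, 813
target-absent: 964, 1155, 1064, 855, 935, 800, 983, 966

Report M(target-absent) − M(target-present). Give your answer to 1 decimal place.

158.4 ms

M(target-present) = 4841/6 = 806.833
M(target-absent) = 7722/8 = 965.250
Difference = 965.250 − 806.833 = 158.417 ms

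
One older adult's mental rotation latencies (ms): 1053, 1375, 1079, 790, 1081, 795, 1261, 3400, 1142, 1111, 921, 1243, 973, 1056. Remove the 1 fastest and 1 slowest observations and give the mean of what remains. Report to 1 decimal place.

Sorted: 790, 795, 921, 973, 1053, 1056, 1079, 1081, 1111, 1142, 1243, 1261, 1375, 3400
Drop lowest 1 (790) and highest 1 (3400)
Remaining (n=12): Σ = 13090, mean = 13090/12 = 1090.833

1090.8 ms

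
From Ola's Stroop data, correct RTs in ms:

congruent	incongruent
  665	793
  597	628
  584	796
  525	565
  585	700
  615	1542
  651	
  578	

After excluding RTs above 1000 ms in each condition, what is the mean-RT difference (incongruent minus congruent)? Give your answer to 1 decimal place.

96.4 ms

incongruent: exclude 1542
M(congruent) = 4800/8 = 600.000
M(incongruent) = 3482/5 = 696.400
Difference = 696.400 − 600.000 = 96.400 ms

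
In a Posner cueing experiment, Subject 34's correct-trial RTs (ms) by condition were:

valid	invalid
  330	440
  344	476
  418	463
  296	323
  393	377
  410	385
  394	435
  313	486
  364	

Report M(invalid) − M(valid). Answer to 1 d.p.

M(valid) = 3262/9 = 362.444
M(invalid) = 3385/8 = 423.125
Difference = 423.125 − 362.444 = 60.681 ms

60.7 ms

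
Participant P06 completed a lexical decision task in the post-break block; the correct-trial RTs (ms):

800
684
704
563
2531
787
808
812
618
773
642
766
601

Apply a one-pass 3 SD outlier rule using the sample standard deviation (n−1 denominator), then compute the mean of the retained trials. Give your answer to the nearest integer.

713 ms

n = 13, ΣRT = 11089, M = 853.000
Σ(x−M)² = 3138636.00; s = √(3138636.00/12) = 511.423
Cutoffs: 853.000 ± 3·511.423 → [-681.3, 2387.3]
Outside: 2531 → excluded.
Retained (n=12): Σ = 8558, mean = 8558/12 = 713.167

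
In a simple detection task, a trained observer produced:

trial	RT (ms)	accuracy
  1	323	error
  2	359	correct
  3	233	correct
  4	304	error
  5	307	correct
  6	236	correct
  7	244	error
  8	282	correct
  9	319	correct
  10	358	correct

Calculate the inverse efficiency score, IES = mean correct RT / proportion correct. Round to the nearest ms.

427 ms

Correct trials (n=7): 359, 233, 307, 236, 282, 319, 358
Mean correct RT = 2094/7 = 299.1429 ms
Proportion correct = 7/10
IES = 299.1429 / (7/10) = 427.347 ms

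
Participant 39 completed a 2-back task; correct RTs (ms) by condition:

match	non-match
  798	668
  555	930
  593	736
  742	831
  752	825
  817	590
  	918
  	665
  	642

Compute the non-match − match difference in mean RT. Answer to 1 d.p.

M(match) = 4257/6 = 709.500
M(non-match) = 6805/9 = 756.111
Difference = 756.111 − 709.500 = 46.611 ms

46.6 ms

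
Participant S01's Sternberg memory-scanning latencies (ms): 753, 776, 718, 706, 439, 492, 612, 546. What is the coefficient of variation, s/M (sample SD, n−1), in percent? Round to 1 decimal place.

20.1%

n = 8, Σ = 5042, M = 630.2500
Σ(x−M)² = 112869.500; s = √(112869.500/7) = 126.9812
CV = 126.9812 / 630.2500 = 0.20148 = 20.148%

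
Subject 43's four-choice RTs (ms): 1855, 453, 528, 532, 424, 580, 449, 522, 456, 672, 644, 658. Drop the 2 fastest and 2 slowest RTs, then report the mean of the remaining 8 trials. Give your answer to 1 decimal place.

Sorted: 424, 449, 453, 456, 522, 528, 532, 580, 644, 658, 672, 1855
Drop lowest 2 (424, 449) and highest 2 (672, 1855)
Remaining (n=8): Σ = 4373, mean = 4373/8 = 546.625

546.6 ms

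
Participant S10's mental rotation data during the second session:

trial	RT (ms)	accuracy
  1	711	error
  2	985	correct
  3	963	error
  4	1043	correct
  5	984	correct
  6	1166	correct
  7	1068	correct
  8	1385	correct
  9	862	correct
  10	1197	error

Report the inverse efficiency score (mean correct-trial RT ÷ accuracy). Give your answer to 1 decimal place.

1529.2 ms

Correct trials (n=7): 985, 1043, 984, 1166, 1068, 1385, 862
Mean correct RT = 7493/7 = 1070.4286 ms
Proportion correct = 7/10
IES = 1070.4286 / (7/10) = 1529.184 ms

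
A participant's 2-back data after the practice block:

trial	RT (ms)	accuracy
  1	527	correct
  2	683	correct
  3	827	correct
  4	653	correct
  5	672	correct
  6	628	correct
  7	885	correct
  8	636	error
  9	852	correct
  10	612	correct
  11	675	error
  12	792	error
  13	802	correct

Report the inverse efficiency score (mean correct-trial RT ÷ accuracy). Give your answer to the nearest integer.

928 ms

Correct trials (n=10): 527, 683, 827, 653, 672, 628, 885, 852, 612, 802
Mean correct RT = 7141/10 = 714.1000 ms
Proportion correct = 10/13
IES = 714.1000 / (10/13) = 928.330 ms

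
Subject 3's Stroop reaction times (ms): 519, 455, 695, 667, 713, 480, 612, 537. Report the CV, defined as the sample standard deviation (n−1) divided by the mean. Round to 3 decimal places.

0.172

n = 8, Σ = 4678, M = 584.7500
Σ(x−M)² = 70521.500; s = √(70521.500/7) = 100.3718
CV = 100.3718 / 584.7500 = 0.17165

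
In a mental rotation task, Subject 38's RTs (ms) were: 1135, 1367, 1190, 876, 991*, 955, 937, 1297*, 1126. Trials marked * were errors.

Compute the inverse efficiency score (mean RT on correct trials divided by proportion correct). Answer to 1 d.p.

1393.3 ms

Correct trials (n=7): 1135, 1367, 1190, 876, 955, 937, 1126
Mean correct RT = 7586/7 = 1083.7143 ms
Proportion correct = 7/9
IES = 1083.7143 / (7/9) = 1393.347 ms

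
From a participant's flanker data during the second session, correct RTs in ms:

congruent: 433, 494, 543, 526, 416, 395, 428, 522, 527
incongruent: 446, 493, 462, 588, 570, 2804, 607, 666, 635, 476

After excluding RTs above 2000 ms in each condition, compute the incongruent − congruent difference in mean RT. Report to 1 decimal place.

73.2 ms

incongruent: exclude 2804
M(congruent) = 4284/9 = 476.000
M(incongruent) = 4943/9 = 549.222
Difference = 549.222 − 476.000 = 73.222 ms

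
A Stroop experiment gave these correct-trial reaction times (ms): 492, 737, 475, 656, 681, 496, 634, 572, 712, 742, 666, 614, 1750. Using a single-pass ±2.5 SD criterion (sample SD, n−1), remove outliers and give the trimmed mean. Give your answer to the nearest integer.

623 ms

n = 13, ΣRT = 9227, M = 709.769
Σ(x−M)² = 1271630.31; s = √(1271630.31/12) = 325.529
Cutoffs: 709.769 ± 2.5·325.529 → [-104.1, 1523.6]
Outside: 1750 → excluded.
Retained (n=12): Σ = 7477, mean = 7477/12 = 623.083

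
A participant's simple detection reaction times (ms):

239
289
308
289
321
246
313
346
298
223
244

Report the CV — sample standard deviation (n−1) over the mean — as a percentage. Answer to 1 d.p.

n = 11, Σ = 3116, M = 283.2727
Σ(x−M)² = 15660.182; s = √(15660.182/10) = 39.5729
CV = 39.5729 / 283.2727 = 0.13970 = 13.970%

14.0%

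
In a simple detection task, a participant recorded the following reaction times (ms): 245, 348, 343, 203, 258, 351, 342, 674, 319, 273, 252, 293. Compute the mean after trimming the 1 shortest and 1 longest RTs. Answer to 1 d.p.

Sorted: 203, 245, 252, 258, 273, 293, 319, 342, 343, 348, 351, 674
Drop lowest 1 (203) and highest 1 (674)
Remaining (n=10): Σ = 3024, mean = 3024/10 = 302.400

302.4 ms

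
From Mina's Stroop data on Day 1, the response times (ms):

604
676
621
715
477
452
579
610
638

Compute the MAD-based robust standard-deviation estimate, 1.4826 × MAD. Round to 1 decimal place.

Sorted: 452, 477, 579, 604, 610, 621, 638, 676, 715 → median = 610
|x − 610| sorted: 0, 6, 11, 28, 31, 66, 105, 133, 158 → MAD = 31
Robust SD ≈ 1.4826 × 31 = 45.961

46.0 ms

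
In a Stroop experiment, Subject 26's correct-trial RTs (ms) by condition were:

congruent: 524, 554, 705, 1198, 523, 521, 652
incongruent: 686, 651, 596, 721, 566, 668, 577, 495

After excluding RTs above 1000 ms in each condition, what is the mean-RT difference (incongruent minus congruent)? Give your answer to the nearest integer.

congruent: exclude 1198
M(congruent) = 3479/6 = 579.833
M(incongruent) = 4960/8 = 620.000
Difference = 620.000 − 579.833 = 40.167 ms

40 ms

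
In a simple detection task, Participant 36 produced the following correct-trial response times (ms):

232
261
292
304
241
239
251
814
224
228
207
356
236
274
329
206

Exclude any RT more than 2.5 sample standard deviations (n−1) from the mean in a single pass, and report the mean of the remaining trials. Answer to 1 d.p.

n = 16, ΣRT = 4694, M = 293.375
Σ(x−M)² = 316515.75; s = √(316515.75/15) = 145.262
Cutoffs: 293.375 ± 2.5·145.262 → [-69.8, 656.5]
Outside: 814 → excluded.
Retained (n=15): Σ = 3880, mean = 3880/15 = 258.667

258.7 ms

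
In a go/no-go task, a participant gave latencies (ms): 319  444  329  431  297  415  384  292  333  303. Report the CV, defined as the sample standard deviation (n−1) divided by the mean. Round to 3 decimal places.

n = 10, Σ = 3547, M = 354.7000
Σ(x−M)² = 30630.100; s = √(30630.100/9) = 58.3382
CV = 58.3382 / 354.7000 = 0.16447

0.164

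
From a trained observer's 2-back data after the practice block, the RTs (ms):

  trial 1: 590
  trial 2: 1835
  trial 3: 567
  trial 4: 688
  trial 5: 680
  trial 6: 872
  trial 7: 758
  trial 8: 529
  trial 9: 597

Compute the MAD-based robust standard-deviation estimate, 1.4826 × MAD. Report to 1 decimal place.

133.4 ms

Sorted: 529, 567, 590, 597, 680, 688, 758, 872, 1835 → median = 680
|x − 680| sorted: 0, 8, 78, 83, 90, 113, 151, 192, 1155 → MAD = 90
Robust SD ≈ 1.4826 × 90 = 133.434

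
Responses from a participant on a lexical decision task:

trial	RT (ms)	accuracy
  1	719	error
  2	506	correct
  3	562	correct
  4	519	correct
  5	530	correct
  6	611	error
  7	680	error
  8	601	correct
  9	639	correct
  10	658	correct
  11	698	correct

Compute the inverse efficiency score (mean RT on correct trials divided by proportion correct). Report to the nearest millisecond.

Correct trials (n=8): 506, 562, 519, 530, 601, 639, 658, 698
Mean correct RT = 4713/8 = 589.1250 ms
Proportion correct = 8/11
IES = 589.1250 / (8/11) = 810.047 ms

810 ms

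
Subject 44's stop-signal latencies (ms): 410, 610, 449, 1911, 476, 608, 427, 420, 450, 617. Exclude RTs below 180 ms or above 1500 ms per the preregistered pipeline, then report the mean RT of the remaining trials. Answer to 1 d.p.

Excluded: 1911
Retained (n=9): Σ = 4467
Mean = 4467/9 = 496.3333

496.3 ms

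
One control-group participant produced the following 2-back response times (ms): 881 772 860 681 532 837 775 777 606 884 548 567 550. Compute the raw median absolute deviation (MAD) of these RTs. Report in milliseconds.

Sorted: 532, 548, 550, 567, 606, 681, 772, 775, 777, 837, 860, 881, 884 → median = 772
|x − 772|: 109, 0, 88, 91, 240, 65, 3, 5, 166, 112, 224, 205, 222
Sorted deviations: 0, 3, 5, 65, 88, 91, 109, 112, 166, 205, 222, 224, 240 → MAD = 109

109 ms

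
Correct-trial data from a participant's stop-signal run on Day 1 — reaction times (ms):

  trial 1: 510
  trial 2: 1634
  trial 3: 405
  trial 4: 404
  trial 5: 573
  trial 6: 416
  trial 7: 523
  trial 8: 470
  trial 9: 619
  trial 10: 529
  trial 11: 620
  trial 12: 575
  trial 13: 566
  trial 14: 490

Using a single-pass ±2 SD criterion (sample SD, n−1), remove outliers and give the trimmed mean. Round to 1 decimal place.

n = 14, ΣRT = 8334, M = 595.286
Σ(x−M)² = 1230482.86; s = √(1230482.86/13) = 307.657
Cutoffs: 595.286 ± 2·307.657 → [-20.0, 1210.6]
Outside: 1634 → excluded.
Retained (n=13): Σ = 6700, mean = 6700/13 = 515.385

515.4 ms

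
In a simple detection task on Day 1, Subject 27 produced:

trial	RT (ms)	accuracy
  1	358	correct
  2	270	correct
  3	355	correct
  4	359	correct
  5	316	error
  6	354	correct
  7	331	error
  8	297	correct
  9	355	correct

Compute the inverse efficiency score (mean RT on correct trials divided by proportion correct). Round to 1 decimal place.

Correct trials (n=7): 358, 270, 355, 359, 354, 297, 355
Mean correct RT = 2348/7 = 335.4286 ms
Proportion correct = 7/9
IES = 335.4286 / (7/9) = 431.265 ms

431.3 ms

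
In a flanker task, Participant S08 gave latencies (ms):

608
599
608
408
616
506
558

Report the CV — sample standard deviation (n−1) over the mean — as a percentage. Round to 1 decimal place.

n = 7, Σ = 3903, M = 557.5714
Σ(x−M)² = 35247.714; s = √(35247.714/6) = 76.6461
CV = 76.6461 / 557.5714 = 0.13746 = 13.746%

13.7%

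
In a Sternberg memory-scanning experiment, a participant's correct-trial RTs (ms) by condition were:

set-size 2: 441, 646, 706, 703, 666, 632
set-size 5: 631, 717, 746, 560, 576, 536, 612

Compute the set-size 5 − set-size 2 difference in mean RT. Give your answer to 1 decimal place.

-6.9 ms

M(set-size 2) = 3794/6 = 632.333
M(set-size 5) = 4378/7 = 625.429
Difference = 625.429 − 632.333 = -6.905 ms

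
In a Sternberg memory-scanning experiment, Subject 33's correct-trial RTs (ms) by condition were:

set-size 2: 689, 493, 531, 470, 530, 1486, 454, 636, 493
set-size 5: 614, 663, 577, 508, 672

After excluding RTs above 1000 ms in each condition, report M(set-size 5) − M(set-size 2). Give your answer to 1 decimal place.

set-size 2: exclude 1486
M(set-size 2) = 4296/8 = 537.000
M(set-size 5) = 3034/5 = 606.800
Difference = 606.800 − 537.000 = 69.800 ms

69.8 ms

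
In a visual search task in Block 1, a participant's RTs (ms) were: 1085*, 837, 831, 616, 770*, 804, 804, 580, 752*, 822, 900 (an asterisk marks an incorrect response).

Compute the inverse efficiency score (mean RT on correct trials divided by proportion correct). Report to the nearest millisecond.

1065 ms

Correct trials (n=8): 837, 831, 616, 804, 804, 580, 822, 900
Mean correct RT = 6194/8 = 774.2500 ms
Proportion correct = 8/11
IES = 774.2500 / (8/11) = 1064.594 ms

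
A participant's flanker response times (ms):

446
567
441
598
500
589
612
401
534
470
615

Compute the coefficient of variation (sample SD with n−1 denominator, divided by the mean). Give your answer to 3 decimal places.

n = 11, Σ = 5773, M = 524.8182
Σ(x−M)² = 59261.636; s = √(59261.636/10) = 76.9816
CV = 76.9816 / 524.8182 = 0.14668

0.147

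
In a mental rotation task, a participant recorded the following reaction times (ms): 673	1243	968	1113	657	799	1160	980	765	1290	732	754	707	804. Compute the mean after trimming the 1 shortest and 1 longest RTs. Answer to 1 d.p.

891.5 ms

Sorted: 657, 673, 707, 732, 754, 765, 799, 804, 968, 980, 1113, 1160, 1243, 1290
Drop lowest 1 (657) and highest 1 (1290)
Remaining (n=12): Σ = 10698, mean = 10698/12 = 891.500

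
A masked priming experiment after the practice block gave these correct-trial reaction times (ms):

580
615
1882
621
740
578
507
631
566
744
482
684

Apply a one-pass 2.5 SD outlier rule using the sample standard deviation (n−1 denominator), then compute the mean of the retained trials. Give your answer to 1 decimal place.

n = 12, ΣRT = 8630, M = 719.167
Σ(x−M)² = 1546747.67; s = √(1546747.67/11) = 374.985
Cutoffs: 719.167 ± 2.5·374.985 → [-218.3, 1656.6]
Outside: 1882 → excluded.
Retained (n=11): Σ = 6748, mean = 6748/11 = 613.455

613.5 ms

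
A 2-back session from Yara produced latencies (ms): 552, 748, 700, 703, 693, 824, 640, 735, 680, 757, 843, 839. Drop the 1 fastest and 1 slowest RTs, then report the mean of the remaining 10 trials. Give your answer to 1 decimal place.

Sorted: 552, 640, 680, 693, 700, 703, 735, 748, 757, 824, 839, 843
Drop lowest 1 (552) and highest 1 (843)
Remaining (n=10): Σ = 7319, mean = 7319/10 = 731.900

731.9 ms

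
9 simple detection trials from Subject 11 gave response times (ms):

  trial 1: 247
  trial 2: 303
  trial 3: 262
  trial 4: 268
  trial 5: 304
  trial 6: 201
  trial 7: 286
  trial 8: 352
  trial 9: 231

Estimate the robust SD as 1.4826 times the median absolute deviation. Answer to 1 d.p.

51.9 ms

Sorted: 201, 231, 247, 262, 268, 286, 303, 304, 352 → median = 268
|x − 268| sorted: 0, 6, 18, 21, 35, 36, 37, 67, 84 → MAD = 35
Robust SD ≈ 1.4826 × 35 = 51.891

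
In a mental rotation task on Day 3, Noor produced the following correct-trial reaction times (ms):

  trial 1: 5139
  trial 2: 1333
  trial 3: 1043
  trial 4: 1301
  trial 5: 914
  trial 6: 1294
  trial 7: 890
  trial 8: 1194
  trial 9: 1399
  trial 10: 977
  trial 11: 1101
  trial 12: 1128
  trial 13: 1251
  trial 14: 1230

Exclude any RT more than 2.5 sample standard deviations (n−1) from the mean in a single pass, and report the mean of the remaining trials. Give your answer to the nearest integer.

n = 14, ΣRT = 20194, M = 1442.429
Σ(x−M)² = 15040041.43; s = √(15040041.43/13) = 1075.605
Cutoffs: 1442.429 ± 2.5·1075.605 → [-1246.6, 4131.4]
Outside: 5139 → excluded.
Retained (n=13): Σ = 15055, mean = 15055/13 = 1158.077

1158 ms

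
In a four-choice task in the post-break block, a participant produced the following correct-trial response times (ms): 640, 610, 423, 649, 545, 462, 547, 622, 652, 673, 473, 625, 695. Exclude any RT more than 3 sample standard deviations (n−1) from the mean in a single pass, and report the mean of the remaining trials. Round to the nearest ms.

586 ms

n = 13, ΣRT = 7616, M = 585.846
Σ(x−M)² = 91999.69; s = √(91999.69/12) = 87.559
Cutoffs: 585.846 ± 3·87.559 → [323.2, 848.5]
No RTs fall outside the cutoffs; all 13 retained. Mean = 7616/13 = 585.846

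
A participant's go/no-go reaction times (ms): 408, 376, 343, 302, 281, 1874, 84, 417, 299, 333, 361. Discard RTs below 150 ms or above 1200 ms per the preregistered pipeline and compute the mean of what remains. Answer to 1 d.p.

Excluded: 84, 1874
Retained (n=9): Σ = 3120
Mean = 3120/9 = 346.6667

346.7 ms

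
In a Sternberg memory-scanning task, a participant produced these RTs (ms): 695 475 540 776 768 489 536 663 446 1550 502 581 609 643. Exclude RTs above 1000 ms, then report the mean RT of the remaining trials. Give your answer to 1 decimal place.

594.1 ms

Excluded: 1550
Retained (n=13): Σ = 7723
Mean = 7723/13 = 594.0769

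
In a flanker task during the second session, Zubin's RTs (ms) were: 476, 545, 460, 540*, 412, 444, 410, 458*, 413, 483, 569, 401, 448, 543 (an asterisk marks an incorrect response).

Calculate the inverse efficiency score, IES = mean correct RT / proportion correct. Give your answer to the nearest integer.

545 ms

Correct trials (n=12): 476, 545, 460, 412, 444, 410, 413, 483, 569, 401, 448, 543
Mean correct RT = 5604/12 = 467.0000 ms
Proportion correct = 12/14
IES = 467.0000 / (12/14) = 544.833 ms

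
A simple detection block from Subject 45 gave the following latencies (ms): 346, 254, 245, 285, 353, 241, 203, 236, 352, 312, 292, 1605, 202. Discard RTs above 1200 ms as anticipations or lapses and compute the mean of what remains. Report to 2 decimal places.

Excluded: 1605
Retained (n=12): Σ = 3321
Mean = 3321/12 = 276.7500

276.75 ms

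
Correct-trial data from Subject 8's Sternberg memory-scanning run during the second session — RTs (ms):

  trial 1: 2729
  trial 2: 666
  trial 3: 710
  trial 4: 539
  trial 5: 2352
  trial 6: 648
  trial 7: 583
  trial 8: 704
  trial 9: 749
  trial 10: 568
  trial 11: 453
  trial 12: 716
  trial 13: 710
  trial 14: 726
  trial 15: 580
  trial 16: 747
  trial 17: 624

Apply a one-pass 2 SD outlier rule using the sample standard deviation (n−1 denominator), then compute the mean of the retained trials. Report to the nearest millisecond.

648 ms

n = 17, ΣRT = 14804, M = 870.824
Σ(x−M)² = 6497710.47; s = √(6497710.47/16) = 637.265
Cutoffs: 870.824 ± 2·637.265 → [-403.7, 2145.4]
Outside: 2352, 2729 → excluded.
Retained (n=15): Σ = 9723, mean = 9723/15 = 648.200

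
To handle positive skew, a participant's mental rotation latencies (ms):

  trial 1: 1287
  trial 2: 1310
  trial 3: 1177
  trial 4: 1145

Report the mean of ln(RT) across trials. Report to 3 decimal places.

7.113

ln(RT): 7.1601, 7.1778, 7.0707, 7.0432
Σ ln(RT) = 28.4517
Mean = 28.4517/4 = 7.11293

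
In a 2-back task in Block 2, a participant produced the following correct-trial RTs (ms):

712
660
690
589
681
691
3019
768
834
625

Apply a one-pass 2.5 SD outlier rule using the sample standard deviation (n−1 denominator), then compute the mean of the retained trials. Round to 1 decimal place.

694.4 ms

n = 10, ΣRT = 9269, M = 926.900
Σ(x−M)² = 4905736.90; s = √(4905736.90/9) = 738.297
Cutoffs: 926.900 ± 2.5·738.297 → [-918.8, 2772.6]
Outside: 3019 → excluded.
Retained (n=9): Σ = 6250, mean = 6250/9 = 694.444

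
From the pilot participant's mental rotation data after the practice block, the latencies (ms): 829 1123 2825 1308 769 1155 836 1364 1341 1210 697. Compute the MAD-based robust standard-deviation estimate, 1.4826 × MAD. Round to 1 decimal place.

Sorted: 697, 769, 829, 836, 1123, 1155, 1210, 1308, 1341, 1364, 2825 → median = 1155
|x − 1155| sorted: 0, 32, 55, 153, 186, 209, 319, 326, 386, 458, 1670 → MAD = 209
Robust SD ≈ 1.4826 × 209 = 309.863

309.9 ms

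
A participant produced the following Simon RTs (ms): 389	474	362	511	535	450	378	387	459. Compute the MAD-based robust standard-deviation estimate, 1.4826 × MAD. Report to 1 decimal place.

90.4 ms

Sorted: 362, 378, 387, 389, 450, 459, 474, 511, 535 → median = 450
|x − 450| sorted: 0, 9, 24, 61, 61, 63, 72, 85, 88 → MAD = 61
Robust SD ≈ 1.4826 × 61 = 90.439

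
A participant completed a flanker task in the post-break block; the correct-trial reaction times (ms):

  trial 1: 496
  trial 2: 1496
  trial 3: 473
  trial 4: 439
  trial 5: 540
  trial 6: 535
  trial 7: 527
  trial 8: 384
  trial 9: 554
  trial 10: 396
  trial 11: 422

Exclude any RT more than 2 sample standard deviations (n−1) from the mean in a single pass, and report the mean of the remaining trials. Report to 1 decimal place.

476.6 ms

n = 11, ΣRT = 6262, M = 569.273
Σ(x−M)² = 980522.18; s = √(980522.18/10) = 313.133
Cutoffs: 569.273 ± 2·313.133 → [-57.0, 1195.5]
Outside: 1496 → excluded.
Retained (n=10): Σ = 4766, mean = 4766/10 = 476.600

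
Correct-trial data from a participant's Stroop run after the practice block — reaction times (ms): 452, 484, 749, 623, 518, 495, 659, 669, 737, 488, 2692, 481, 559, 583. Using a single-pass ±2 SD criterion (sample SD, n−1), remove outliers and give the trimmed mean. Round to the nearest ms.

577 ms

n = 14, ΣRT = 10189, M = 727.786
Σ(x−M)² = 4279380.36; s = √(4279380.36/13) = 573.745
Cutoffs: 727.786 ± 2·573.745 → [-419.7, 1875.3]
Outside: 2692 → excluded.
Retained (n=13): Σ = 7497, mean = 7497/13 = 576.692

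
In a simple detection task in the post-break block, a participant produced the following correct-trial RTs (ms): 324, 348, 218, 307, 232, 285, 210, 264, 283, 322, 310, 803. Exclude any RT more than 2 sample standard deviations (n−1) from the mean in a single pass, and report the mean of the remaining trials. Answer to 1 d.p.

282.1 ms

n = 12, ΣRT = 3906, M = 325.500
Σ(x−M)² = 269977.00; s = √(269977.00/11) = 156.663
Cutoffs: 325.500 ± 2·156.663 → [12.2, 638.8]
Outside: 803 → excluded.
Retained (n=11): Σ = 3103, mean = 3103/11 = 282.091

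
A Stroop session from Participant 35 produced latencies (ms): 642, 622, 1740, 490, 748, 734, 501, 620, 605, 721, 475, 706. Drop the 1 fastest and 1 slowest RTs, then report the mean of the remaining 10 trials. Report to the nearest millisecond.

639 ms

Sorted: 475, 490, 501, 605, 620, 622, 642, 706, 721, 734, 748, 1740
Drop lowest 1 (475) and highest 1 (1740)
Remaining (n=10): Σ = 6389, mean = 6389/10 = 638.900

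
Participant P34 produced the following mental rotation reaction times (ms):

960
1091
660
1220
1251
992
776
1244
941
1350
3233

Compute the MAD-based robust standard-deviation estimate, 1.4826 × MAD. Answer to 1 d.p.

Sorted: 660, 776, 941, 960, 992, 1091, 1220, 1244, 1251, 1350, 3233 → median = 1091
|x − 1091| sorted: 0, 99, 129, 131, 150, 153, 160, 259, 315, 431, 2142 → MAD = 153
Robust SD ≈ 1.4826 × 153 = 226.838

226.8 ms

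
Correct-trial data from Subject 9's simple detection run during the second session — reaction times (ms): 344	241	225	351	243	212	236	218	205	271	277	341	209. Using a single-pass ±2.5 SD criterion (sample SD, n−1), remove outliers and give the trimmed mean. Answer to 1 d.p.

259.5 ms

n = 13, ΣRT = 3373, M = 259.462
Σ(x−M)² = 34449.23; s = √(34449.23/12) = 53.580
Cutoffs: 259.462 ± 2.5·53.580 → [125.5, 393.4]
No RTs fall outside the cutoffs; all 13 retained. Mean = 3373/13 = 259.462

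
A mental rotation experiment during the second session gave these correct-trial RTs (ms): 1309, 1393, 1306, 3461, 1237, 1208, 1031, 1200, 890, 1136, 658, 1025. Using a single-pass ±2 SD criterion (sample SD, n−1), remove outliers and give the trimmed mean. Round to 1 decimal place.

1126.6 ms

n = 12, ΣRT = 15854, M = 1321.167
Σ(x−M)² = 5450889.67; s = √(5450889.67/11) = 703.943
Cutoffs: 1321.167 ± 2·703.943 → [-86.7, 2729.1]
Outside: 3461 → excluded.
Retained (n=11): Σ = 12393, mean = 12393/11 = 1126.636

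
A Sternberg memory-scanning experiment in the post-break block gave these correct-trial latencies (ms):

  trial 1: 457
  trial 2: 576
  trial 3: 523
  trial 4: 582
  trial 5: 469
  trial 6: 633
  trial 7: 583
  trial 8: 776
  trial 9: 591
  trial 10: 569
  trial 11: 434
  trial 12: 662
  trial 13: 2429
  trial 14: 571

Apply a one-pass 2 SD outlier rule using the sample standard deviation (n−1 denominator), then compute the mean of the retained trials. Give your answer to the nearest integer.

571 ms

n = 14, ΣRT = 9855, M = 703.929
Σ(x−M)² = 3304100.93; s = √(3304100.93/13) = 504.144
Cutoffs: 703.929 ± 2·504.144 → [-304.4, 1712.2]
Outside: 2429 → excluded.
Retained (n=13): Σ = 7426, mean = 7426/13 = 571.231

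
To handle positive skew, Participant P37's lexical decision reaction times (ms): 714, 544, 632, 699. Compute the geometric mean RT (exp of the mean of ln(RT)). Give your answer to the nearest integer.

ln(RT): 6.5709, 6.2989, 6.4489, 6.5497
Mean ln(RT) = 25.8684/4 = 6.46709
Geometric mean = exp(6.46709) = 643.61 ms

644 ms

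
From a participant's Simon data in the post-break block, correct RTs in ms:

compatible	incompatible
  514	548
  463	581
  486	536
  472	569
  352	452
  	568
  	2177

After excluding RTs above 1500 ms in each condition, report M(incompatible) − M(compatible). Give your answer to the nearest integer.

incompatible: exclude 2177
M(compatible) = 2287/5 = 457.400
M(incompatible) = 3254/6 = 542.333
Difference = 542.333 − 457.400 = 84.933 ms

85 ms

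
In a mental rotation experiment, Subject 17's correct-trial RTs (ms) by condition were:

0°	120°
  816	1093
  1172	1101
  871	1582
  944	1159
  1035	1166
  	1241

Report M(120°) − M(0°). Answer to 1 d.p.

256.1 ms

M(0°) = 4838/5 = 967.600
M(120°) = 7342/6 = 1223.667
Difference = 1223.667 − 967.600 = 256.067 ms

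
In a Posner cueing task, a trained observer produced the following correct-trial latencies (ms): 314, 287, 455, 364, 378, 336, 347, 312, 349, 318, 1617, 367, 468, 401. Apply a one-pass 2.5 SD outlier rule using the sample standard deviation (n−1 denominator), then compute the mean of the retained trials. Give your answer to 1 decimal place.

361.2 ms

n = 14, ΣRT = 6313, M = 450.929
Σ(x−M)² = 1499434.93; s = √(1499434.93/13) = 339.619
Cutoffs: 450.929 ± 2.5·339.619 → [-398.1, 1300.0]
Outside: 1617 → excluded.
Retained (n=13): Σ = 4696, mean = 4696/13 = 361.231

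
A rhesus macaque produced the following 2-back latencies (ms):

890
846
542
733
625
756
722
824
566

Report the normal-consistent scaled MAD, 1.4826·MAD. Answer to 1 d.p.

Sorted: 542, 566, 625, 722, 733, 756, 824, 846, 890 → median = 733
|x − 733| sorted: 0, 11, 23, 91, 108, 113, 157, 167, 191 → MAD = 108
Robust SD ≈ 1.4826 × 108 = 160.121

160.1 ms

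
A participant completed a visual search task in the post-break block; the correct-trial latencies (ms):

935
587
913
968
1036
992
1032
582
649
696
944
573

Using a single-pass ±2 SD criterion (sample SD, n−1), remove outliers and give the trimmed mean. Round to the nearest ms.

826 ms

n = 12, ΣRT = 9907, M = 825.583
Σ(x−M)² = 396522.92; s = √(396522.92/11) = 189.862
Cutoffs: 825.583 ± 2·189.862 → [445.9, 1205.3]
No RTs fall outside the cutoffs; all 12 retained. Mean = 9907/12 = 825.583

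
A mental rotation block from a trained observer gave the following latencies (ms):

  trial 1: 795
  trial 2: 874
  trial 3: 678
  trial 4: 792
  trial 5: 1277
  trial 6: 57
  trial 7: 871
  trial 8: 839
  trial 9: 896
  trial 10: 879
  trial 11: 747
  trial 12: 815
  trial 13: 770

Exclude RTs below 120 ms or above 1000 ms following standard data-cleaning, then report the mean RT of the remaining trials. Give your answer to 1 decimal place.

814.2 ms

Excluded: 57, 1277
Retained (n=11): Σ = 8956
Mean = 8956/11 = 814.1818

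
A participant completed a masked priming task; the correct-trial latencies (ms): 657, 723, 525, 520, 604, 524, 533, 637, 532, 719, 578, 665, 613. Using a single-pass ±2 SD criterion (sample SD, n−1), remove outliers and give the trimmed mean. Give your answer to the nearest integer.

602 ms

n = 13, ΣRT = 7830, M = 602.308
Σ(x−M)² = 65646.77; s = √(65646.77/12) = 73.963
Cutoffs: 602.308 ± 2·73.963 → [454.4, 750.2]
No RTs fall outside the cutoffs; all 13 retained. Mean = 7830/13 = 602.308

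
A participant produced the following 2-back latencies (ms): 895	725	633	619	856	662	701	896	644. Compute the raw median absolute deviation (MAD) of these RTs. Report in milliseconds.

68 ms

Sorted: 619, 633, 644, 662, 701, 725, 856, 895, 896 → median = 701
|x − 701|: 194, 24, 68, 82, 155, 39, 0, 195, 57
Sorted deviations: 0, 24, 39, 57, 68, 82, 155, 194, 195 → MAD = 68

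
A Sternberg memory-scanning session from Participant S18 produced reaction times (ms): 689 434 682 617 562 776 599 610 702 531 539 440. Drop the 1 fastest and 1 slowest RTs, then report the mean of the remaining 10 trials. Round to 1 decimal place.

597.1 ms

Sorted: 434, 440, 531, 539, 562, 599, 610, 617, 682, 689, 702, 776
Drop lowest 1 (434) and highest 1 (776)
Remaining (n=10): Σ = 5971, mean = 5971/10 = 597.100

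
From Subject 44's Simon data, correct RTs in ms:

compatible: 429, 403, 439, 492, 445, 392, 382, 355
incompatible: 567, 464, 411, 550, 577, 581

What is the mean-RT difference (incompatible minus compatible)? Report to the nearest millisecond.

108 ms

M(compatible) = 3337/8 = 417.125
M(incompatible) = 3150/6 = 525.000
Difference = 525.000 − 417.125 = 107.875 ms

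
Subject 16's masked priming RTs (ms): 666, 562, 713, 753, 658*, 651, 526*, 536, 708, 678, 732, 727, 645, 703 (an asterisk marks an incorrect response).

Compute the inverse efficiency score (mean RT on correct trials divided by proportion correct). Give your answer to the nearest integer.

785 ms

Correct trials (n=12): 666, 562, 713, 753, 651, 536, 708, 678, 732, 727, 645, 703
Mean correct RT = 8074/12 = 672.8333 ms
Proportion correct = 12/14
IES = 672.8333 / (12/14) = 784.972 ms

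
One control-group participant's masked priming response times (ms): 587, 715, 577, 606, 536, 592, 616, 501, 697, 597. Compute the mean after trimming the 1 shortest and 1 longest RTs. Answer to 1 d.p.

601.0 ms

Sorted: 501, 536, 577, 587, 592, 597, 606, 616, 697, 715
Drop lowest 1 (501) and highest 1 (715)
Remaining (n=8): Σ = 4808, mean = 4808/8 = 601.000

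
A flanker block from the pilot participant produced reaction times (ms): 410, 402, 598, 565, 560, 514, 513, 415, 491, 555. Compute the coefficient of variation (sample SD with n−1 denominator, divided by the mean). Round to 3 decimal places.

n = 10, Σ = 5023, M = 502.3000
Σ(x−M)² = 45776.100; s = √(45776.100/9) = 71.3178
CV = 71.3178 / 502.3000 = 0.14198

0.142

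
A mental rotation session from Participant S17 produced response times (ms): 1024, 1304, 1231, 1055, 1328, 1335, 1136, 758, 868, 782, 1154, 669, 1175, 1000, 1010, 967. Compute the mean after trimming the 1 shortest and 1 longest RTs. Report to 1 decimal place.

Sorted: 669, 758, 782, 868, 967, 1000, 1010, 1024, 1055, 1136, 1154, 1175, 1231, 1304, 1328, 1335
Drop lowest 1 (669) and highest 1 (1335)
Remaining (n=14): Σ = 14792, mean = 14792/14 = 1056.571

1056.6 ms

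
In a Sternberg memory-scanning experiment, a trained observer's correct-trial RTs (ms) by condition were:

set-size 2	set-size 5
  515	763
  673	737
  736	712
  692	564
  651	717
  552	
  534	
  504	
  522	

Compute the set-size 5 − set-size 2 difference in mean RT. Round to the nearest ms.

M(set-size 2) = 5379/9 = 597.667
M(set-size 5) = 3493/5 = 698.600
Difference = 698.600 − 597.667 = 100.933 ms

101 ms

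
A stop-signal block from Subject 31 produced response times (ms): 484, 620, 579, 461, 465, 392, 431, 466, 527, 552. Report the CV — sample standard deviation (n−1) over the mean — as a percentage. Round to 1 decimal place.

14.1%

n = 10, Σ = 4977, M = 497.7000
Σ(x−M)² = 44604.100; s = √(44604.100/9) = 70.3989
CV = 70.3989 / 497.7000 = 0.14145 = 14.145%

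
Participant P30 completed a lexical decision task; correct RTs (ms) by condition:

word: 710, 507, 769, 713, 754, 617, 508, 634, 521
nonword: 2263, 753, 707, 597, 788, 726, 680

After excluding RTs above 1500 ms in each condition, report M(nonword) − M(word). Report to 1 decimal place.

nonword: exclude 2263
M(word) = 5733/9 = 637.000
M(nonword) = 4251/6 = 708.500
Difference = 708.500 − 637.000 = 71.500 ms

71.5 ms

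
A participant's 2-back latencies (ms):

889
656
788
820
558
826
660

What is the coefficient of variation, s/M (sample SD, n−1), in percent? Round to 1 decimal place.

n = 7, Σ = 5197, M = 742.4286
Σ(x−M)² = 84839.714; s = √(84839.714/6) = 118.9115
CV = 118.9115 / 742.4286 = 0.16017 = 16.017%

16.0%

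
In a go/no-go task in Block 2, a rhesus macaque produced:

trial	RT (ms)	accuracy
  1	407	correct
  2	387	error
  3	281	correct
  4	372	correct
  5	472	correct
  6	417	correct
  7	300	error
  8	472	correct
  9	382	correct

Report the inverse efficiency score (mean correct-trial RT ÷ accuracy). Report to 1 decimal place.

Correct trials (n=7): 407, 281, 372, 472, 417, 472, 382
Mean correct RT = 2803/7 = 400.4286 ms
Proportion correct = 7/9
IES = 400.4286 / (7/9) = 514.837 ms

514.8 ms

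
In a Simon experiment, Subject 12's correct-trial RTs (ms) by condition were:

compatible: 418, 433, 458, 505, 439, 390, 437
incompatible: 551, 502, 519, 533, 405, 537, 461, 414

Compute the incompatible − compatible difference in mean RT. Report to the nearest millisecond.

M(compatible) = 3080/7 = 440.000
M(incompatible) = 3922/8 = 490.250
Difference = 490.250 − 440.000 = 50.250 ms

50 ms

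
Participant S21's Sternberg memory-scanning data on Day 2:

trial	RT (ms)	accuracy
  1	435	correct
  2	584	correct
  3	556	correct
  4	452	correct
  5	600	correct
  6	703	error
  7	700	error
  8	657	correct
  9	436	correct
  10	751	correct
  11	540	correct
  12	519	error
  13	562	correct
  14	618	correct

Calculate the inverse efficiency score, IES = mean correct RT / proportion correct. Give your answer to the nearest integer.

716 ms

Correct trials (n=11): 435, 584, 556, 452, 600, 657, 436, 751, 540, 562, 618
Mean correct RT = 6191/11 = 562.8182 ms
Proportion correct = 11/14
IES = 562.8182 / (11/14) = 716.314 ms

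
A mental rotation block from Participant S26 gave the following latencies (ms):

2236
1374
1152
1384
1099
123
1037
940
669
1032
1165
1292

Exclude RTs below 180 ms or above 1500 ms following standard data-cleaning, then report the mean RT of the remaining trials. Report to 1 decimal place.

Excluded: 123, 2236
Retained (n=10): Σ = 11144
Mean = 11144/10 = 1114.4000

1114.4 ms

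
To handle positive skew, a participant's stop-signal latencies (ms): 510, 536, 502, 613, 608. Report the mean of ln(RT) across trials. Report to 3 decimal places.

6.313

ln(RT): 6.2344, 6.2841, 6.2186, 6.4184, 6.4102
Σ ln(RT) = 31.5657
Mean = 31.5657/5 = 6.31314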